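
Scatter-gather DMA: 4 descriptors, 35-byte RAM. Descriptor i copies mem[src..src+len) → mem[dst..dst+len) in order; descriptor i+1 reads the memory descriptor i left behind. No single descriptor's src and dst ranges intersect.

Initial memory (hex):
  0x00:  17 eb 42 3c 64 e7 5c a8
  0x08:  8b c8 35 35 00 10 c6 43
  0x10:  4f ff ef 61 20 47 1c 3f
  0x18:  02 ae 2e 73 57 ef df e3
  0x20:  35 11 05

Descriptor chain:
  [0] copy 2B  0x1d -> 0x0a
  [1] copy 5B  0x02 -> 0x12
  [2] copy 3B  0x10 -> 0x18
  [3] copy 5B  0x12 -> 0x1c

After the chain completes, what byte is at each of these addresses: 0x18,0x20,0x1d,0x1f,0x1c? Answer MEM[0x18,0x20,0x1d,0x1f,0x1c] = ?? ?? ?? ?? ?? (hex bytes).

[0] 0x1d->0x0a len=2 : ef df
[1] 0x02->0x12 len=5 : 42 3c 64 e7 5c
[2] 0x10->0x18 len=3 : 4f ff 42
[3] 0x12->0x1c len=5 : 42 3c 64 e7 5c
query mem[0x18]=0x4f, mem[0x20]=0x5c, mem[0x1d]=0x3c, mem[0x1f]=0xe7, mem[0x1c]=0x42

MEM[0x18,0x20,0x1d,0x1f,0x1c] = 4f 5c 3c e7 42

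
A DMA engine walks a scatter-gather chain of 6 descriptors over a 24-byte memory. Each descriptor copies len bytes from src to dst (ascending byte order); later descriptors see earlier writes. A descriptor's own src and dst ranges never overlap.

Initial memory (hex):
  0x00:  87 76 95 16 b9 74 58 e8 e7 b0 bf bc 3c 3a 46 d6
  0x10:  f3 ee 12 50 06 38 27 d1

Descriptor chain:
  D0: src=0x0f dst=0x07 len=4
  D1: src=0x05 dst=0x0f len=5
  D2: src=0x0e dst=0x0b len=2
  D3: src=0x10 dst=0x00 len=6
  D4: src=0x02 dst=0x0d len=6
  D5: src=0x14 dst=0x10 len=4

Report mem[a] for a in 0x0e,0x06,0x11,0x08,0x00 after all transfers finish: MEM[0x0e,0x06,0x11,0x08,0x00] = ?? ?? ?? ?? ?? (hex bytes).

[0] 0x0f->0x07 len=4 : d6 f3 ee 12
[1] 0x05->0x0f len=5 : 74 58 d6 f3 ee
[2] 0x0e->0x0b len=2 : 46 74
[3] 0x10->0x00 len=6 : 58 d6 f3 ee 06 38
[4] 0x02->0x0d len=6 : f3 ee 06 38 58 d6
[5] 0x14->0x10 len=4 : 06 38 27 d1
query mem[0x0e]=0xee, mem[0x06]=0x58, mem[0x11]=0x38, mem[0x08]=0xf3, mem[0x00]=0x58

MEM[0x0e,0x06,0x11,0x08,0x00] = ee 58 38 f3 58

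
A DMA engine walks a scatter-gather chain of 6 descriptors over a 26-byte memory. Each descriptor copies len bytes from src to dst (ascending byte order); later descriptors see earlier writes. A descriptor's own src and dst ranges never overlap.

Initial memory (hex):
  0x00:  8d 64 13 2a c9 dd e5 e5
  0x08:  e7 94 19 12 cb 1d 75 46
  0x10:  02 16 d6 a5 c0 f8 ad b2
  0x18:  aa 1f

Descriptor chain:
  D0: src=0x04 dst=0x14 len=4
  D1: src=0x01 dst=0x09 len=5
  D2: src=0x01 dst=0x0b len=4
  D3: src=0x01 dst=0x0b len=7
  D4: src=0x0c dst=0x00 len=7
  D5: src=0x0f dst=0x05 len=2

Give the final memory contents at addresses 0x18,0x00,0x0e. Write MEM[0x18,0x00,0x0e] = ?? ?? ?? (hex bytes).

MEM[0x18,0x00,0x0e] = aa 13 c9

  after D0: wrote 4B at 0x14 = c9dde5e5
  after D1: wrote 5B at 0x09 = 64132ac9dd
  after D2: wrote 4B at 0x0b = 64132ac9
  after D3: wrote 7B at 0x0b = 64132ac9dde5e5
  after D4: wrote 7B at 0x00 = 132ac9dde5e5d6
  after D5: wrote 2B at 0x05 = dde5
query mem[0x18]=0xaa, mem[0x00]=0x13, mem[0x0e]=0xc9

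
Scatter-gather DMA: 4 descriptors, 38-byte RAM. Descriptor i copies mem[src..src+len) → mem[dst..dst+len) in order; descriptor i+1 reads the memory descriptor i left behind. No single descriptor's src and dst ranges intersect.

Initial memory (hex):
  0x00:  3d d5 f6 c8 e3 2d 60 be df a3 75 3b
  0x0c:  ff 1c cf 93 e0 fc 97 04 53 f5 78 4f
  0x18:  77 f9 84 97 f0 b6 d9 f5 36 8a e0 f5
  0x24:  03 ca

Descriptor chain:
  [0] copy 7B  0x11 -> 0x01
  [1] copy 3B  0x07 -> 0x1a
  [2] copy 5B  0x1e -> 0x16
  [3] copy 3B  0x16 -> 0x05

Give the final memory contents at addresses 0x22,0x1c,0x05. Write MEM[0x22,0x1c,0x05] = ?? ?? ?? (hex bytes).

MEM[0x22,0x1c,0x05] = e0 a3 d9

[0] 0x11->0x01 len=7 : fc 97 04 53 f5 78 4f
[1] 0x07->0x1a len=3 : 4f df a3
[2] 0x1e->0x16 len=5 : d9 f5 36 8a e0
[3] 0x16->0x05 len=3 : d9 f5 36
query mem[0x22]=0xe0, mem[0x1c]=0xa3, mem[0x05]=0xd9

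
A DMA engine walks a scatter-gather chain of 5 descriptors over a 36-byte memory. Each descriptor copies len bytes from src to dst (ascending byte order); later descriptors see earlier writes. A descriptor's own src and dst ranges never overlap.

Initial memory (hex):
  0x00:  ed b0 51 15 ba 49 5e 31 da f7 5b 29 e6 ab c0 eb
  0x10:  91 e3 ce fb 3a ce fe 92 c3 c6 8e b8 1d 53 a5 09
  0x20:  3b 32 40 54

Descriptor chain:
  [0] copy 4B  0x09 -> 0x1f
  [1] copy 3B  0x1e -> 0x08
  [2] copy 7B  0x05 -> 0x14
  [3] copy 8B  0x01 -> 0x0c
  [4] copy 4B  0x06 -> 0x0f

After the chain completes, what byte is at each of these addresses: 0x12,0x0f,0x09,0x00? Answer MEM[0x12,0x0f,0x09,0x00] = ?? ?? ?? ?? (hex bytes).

[0] 0x09->0x1f len=4 : f7 5b 29 e6
[1] 0x1e->0x08 len=3 : a5 f7 5b
[2] 0x05->0x14 len=7 : 49 5e 31 a5 f7 5b 29
[3] 0x01->0x0c len=8 : b0 51 15 ba 49 5e 31 a5
[4] 0x06->0x0f len=4 : 5e 31 a5 f7
query mem[0x12]=0xf7, mem[0x0f]=0x5e, mem[0x09]=0xf7, mem[0x00]=0xed

MEM[0x12,0x0f,0x09,0x00] = f7 5e f7 ed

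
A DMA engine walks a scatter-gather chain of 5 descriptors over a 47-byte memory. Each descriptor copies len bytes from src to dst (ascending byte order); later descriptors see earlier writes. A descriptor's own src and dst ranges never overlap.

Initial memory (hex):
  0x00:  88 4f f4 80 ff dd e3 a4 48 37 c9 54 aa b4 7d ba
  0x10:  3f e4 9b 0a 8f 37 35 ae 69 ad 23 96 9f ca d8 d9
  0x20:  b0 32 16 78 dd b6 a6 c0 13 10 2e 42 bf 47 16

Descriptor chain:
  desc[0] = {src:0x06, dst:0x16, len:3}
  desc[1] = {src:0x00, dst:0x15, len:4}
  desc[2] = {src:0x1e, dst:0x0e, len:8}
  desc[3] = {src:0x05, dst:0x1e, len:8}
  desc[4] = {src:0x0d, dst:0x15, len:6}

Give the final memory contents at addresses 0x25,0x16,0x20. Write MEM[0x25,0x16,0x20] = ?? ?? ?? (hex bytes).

MEM[0x25,0x16,0x20] = aa d8 a4

D0: mem[0x16..0x18] <- [e3 a4 48]
D1: mem[0x15..0x18] <- [88 4f f4 80]
D2: mem[0x0e..0x15] <- [d8 d9 b0 32 16 78 dd b6]
D3: mem[0x1e..0x25] <- [dd e3 a4 48 37 c9 54 aa]
D4: mem[0x15..0x1a] <- [b4 d8 d9 b0 32 16]
query mem[0x25]=0xaa, mem[0x16]=0xd8, mem[0x20]=0xa4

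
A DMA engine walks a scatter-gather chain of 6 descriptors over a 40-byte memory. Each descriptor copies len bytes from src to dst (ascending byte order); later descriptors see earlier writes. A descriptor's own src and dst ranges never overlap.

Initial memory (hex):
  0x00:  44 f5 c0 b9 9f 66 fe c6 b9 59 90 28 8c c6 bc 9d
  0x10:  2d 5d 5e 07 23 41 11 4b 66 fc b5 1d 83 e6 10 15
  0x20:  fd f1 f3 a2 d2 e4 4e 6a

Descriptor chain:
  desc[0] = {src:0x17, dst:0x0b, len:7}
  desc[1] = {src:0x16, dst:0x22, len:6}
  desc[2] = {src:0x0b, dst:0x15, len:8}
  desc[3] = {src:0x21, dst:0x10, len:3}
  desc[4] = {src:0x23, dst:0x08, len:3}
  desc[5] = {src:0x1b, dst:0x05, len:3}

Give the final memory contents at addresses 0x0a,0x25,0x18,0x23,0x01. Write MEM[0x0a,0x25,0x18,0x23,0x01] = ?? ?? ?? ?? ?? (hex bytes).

D0: mem[0x0b..0x11] <- [4b 66 fc b5 1d 83 e6]
D1: mem[0x22..0x27] <- [11 4b 66 fc b5 1d]
D2: mem[0x15..0x1c] <- [4b 66 fc b5 1d 83 e6 5e]
D3: mem[0x10..0x12] <- [f1 11 4b]
D4: mem[0x08..0x0a] <- [4b 66 fc]
D5: mem[0x05..0x07] <- [e6 5e e6]
query mem[0x0a]=0xfc, mem[0x25]=0xfc, mem[0x18]=0xb5, mem[0x23]=0x4b, mem[0x01]=0xf5

MEM[0x0a,0x25,0x18,0x23,0x01] = fc fc b5 4b f5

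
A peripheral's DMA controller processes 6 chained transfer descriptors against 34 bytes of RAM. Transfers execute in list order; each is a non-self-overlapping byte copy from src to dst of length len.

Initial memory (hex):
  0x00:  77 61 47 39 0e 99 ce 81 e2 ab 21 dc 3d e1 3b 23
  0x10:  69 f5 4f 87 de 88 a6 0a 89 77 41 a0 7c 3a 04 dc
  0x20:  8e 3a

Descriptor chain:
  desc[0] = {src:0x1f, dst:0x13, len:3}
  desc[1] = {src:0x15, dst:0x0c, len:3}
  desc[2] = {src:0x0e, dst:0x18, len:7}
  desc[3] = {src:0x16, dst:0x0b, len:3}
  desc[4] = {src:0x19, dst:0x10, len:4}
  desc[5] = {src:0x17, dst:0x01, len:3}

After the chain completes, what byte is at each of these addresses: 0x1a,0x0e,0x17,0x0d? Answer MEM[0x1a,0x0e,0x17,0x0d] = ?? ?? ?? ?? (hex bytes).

D0: mem[0x13..0x15] <- [dc 8e 3a]
D1: mem[0x0c..0x0e] <- [3a a6 0a]
D2: mem[0x18..0x1e] <- [0a 23 69 f5 4f dc 8e]
D3: mem[0x0b..0x0d] <- [a6 0a 0a]
D4: mem[0x10..0x13] <- [23 69 f5 4f]
D5: mem[0x01..0x03] <- [0a 0a 23]
query mem[0x1a]=0x69, mem[0x0e]=0x0a, mem[0x17]=0x0a, mem[0x0d]=0x0a

MEM[0x1a,0x0e,0x17,0x0d] = 69 0a 0a 0a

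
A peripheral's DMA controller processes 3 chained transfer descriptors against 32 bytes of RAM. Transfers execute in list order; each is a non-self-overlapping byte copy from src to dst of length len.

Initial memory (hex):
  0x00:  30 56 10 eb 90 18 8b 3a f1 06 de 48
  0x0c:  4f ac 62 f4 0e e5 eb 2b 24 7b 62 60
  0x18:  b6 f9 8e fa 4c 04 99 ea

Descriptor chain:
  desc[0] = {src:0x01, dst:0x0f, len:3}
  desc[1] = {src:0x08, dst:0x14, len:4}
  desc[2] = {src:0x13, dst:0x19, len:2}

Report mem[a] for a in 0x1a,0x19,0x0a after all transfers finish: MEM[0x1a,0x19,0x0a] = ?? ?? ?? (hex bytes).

[0] 0x01->0x0f len=3 : 56 10 eb
[1] 0x08->0x14 len=4 : f1 06 de 48
[2] 0x13->0x19 len=2 : 2b f1
query mem[0x1a]=0xf1, mem[0x19]=0x2b, mem[0x0a]=0xde

MEM[0x1a,0x19,0x0a] = f1 2b de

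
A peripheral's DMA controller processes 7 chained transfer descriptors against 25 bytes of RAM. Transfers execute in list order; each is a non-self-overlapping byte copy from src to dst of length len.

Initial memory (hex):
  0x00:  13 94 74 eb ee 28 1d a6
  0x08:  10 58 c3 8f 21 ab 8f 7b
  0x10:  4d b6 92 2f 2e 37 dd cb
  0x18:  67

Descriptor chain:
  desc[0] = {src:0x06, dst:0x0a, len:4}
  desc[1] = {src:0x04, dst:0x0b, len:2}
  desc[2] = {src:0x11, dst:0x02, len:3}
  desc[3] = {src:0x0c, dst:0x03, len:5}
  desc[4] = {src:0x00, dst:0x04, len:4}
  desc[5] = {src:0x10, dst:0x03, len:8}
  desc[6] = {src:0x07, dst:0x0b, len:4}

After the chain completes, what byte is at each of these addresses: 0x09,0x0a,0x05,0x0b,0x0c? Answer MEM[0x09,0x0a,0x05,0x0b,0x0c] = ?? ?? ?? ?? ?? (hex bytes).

MEM[0x09,0x0a,0x05,0x0b,0x0c] = dd cb 92 2e 37

  after D0: wrote 4B at 0x0a = 1da61058
  after D1: wrote 2B at 0x0b = ee28
  after D2: wrote 3B at 0x02 = b6922f
  after D3: wrote 5B at 0x03 = 28588f7b4d
  after D4: wrote 4B at 0x04 = 1394b628
  after D5: wrote 8B at 0x03 = 4db6922f2e37ddcb
  after D6: wrote 4B at 0x0b = 2e37ddcb
query mem[0x09]=0xdd, mem[0x0a]=0xcb, mem[0x05]=0x92, mem[0x0b]=0x2e, mem[0x0c]=0x37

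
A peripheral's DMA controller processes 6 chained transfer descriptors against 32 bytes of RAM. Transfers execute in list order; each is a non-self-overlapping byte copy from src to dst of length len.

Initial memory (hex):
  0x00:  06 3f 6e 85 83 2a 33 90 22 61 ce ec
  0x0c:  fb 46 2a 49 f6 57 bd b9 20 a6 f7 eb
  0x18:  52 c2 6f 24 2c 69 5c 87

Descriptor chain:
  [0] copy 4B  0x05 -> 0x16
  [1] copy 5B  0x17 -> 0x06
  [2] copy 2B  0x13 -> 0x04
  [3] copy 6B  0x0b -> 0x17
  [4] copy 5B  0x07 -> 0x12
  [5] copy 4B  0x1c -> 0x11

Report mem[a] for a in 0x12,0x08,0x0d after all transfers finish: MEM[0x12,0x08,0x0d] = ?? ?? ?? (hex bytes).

MEM[0x12,0x08,0x0d] = 69 22 46

[0] 0x05->0x16 len=4 : 2a 33 90 22
[1] 0x17->0x06 len=5 : 33 90 22 6f 24
[2] 0x13->0x04 len=2 : b9 20
[3] 0x0b->0x17 len=6 : ec fb 46 2a 49 f6
[4] 0x07->0x12 len=5 : 90 22 6f 24 ec
[5] 0x1c->0x11 len=4 : f6 69 5c 87
query mem[0x12]=0x69, mem[0x08]=0x22, mem[0x0d]=0x46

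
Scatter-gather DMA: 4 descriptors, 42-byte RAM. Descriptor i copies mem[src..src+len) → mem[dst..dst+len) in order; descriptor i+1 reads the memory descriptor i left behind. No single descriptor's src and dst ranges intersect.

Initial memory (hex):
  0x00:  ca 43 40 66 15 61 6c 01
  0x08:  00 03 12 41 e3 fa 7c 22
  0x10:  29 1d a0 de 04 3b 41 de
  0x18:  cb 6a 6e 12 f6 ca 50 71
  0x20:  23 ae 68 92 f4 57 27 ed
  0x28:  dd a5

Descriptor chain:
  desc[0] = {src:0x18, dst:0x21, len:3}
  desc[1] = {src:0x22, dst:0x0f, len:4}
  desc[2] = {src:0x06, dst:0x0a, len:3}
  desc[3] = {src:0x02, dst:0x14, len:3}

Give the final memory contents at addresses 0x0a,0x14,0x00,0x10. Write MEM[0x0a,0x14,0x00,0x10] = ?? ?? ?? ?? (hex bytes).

  after D0: wrote 3B at 0x21 = cb6a6e
  after D1: wrote 4B at 0x0f = 6a6ef457
  after D2: wrote 3B at 0x0a = 6c0100
  after D3: wrote 3B at 0x14 = 406615
query mem[0x0a]=0x6c, mem[0x14]=0x40, mem[0x00]=0xca, mem[0x10]=0x6e

MEM[0x0a,0x14,0x00,0x10] = 6c 40 ca 6e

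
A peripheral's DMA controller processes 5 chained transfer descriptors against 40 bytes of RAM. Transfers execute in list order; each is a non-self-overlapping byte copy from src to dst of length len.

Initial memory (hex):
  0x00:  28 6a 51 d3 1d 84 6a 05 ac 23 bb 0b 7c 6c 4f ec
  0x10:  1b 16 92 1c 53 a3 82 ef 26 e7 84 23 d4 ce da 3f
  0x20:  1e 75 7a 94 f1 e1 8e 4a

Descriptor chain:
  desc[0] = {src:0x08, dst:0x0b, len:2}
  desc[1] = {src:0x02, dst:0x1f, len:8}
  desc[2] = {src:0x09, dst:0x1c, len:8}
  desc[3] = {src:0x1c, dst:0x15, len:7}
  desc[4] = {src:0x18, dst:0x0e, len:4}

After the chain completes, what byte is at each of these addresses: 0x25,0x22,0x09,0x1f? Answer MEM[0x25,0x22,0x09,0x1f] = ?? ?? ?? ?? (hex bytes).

#0 dst[0x0b+2] := {0xac,0x23}
#1 dst[0x1f+8] := {0x51,0xd3,0x1d,0x84,0x6a,0x05,0xac,0x23}
#2 dst[0x1c+8] := {0x23,0xbb,0xac,0x23,0x6c,0x4f,0xec,0x1b}
#3 dst[0x15+7] := {0x23,0xbb,0xac,0x23,0x6c,0x4f,0xec}
#4 dst[0x0e+4] := {0x23,0x6c,0x4f,0xec}
query mem[0x25]=0xac, mem[0x22]=0xec, mem[0x09]=0x23, mem[0x1f]=0x23

MEM[0x25,0x22,0x09,0x1f] = ac ec 23 23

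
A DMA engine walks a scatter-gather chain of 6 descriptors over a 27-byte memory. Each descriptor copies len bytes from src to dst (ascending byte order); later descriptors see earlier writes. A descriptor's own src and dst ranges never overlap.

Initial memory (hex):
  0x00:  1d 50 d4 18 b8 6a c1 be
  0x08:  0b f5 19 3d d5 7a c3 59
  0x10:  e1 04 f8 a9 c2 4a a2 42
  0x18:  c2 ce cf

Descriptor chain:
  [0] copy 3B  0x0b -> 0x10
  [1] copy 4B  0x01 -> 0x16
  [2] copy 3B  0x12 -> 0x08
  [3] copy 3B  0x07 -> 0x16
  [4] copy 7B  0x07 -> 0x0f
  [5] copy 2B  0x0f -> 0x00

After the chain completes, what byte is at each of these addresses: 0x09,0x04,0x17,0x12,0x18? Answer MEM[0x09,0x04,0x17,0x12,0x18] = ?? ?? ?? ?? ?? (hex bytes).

#0 dst[0x10+3] := {0x3d,0xd5,0x7a}
#1 dst[0x16+4] := {0x50,0xd4,0x18,0xb8}
#2 dst[0x08+3] := {0x7a,0xa9,0xc2}
#3 dst[0x16+3] := {0xbe,0x7a,0xa9}
#4 dst[0x0f+7] := {0xbe,0x7a,0xa9,0xc2,0x3d,0xd5,0x7a}
#5 dst[0x00+2] := {0xbe,0x7a}
query mem[0x09]=0xa9, mem[0x04]=0xb8, mem[0x17]=0x7a, mem[0x12]=0xc2, mem[0x18]=0xa9

MEM[0x09,0x04,0x17,0x12,0x18] = a9 b8 7a c2 a9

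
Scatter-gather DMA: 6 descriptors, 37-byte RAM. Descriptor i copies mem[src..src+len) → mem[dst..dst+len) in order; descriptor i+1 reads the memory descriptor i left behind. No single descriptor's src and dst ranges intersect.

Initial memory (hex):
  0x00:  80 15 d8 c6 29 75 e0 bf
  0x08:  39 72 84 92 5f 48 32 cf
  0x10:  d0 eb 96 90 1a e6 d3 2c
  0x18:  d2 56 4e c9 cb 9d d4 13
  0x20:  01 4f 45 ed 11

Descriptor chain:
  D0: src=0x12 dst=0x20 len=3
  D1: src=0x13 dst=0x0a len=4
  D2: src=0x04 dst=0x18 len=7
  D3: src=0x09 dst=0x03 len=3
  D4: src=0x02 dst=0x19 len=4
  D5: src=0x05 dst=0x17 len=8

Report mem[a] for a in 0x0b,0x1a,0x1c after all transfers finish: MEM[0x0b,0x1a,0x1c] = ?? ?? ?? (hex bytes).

D0: mem[0x20..0x22] <- [96 90 1a]
D1: mem[0x0a..0x0d] <- [90 1a e6 d3]
D2: mem[0x18..0x1e] <- [29 75 e0 bf 39 72 90]
D3: mem[0x03..0x05] <- [72 90 1a]
D4: mem[0x19..0x1c] <- [d8 72 90 1a]
D5: mem[0x17..0x1e] <- [1a e0 bf 39 72 90 1a e6]
query mem[0x0b]=0x1a, mem[0x1a]=0x39, mem[0x1c]=0x90

MEM[0x0b,0x1a,0x1c] = 1a 39 90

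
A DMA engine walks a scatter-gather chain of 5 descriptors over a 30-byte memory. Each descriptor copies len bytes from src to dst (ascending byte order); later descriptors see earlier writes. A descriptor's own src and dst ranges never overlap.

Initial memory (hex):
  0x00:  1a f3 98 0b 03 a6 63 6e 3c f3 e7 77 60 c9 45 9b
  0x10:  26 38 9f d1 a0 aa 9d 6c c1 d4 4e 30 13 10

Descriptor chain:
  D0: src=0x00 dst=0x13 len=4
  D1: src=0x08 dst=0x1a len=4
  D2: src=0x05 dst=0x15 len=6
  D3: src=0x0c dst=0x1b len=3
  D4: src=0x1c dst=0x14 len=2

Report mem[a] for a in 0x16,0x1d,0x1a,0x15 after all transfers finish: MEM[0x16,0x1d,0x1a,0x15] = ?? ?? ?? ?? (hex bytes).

MEM[0x16,0x1d,0x1a,0x15] = 63 45 e7 45

  after D0: wrote 4B at 0x13 = 1af3980b
  after D1: wrote 4B at 0x1a = 3cf3e777
  after D2: wrote 6B at 0x15 = a6636e3cf3e7
  after D3: wrote 3B at 0x1b = 60c945
  after D4: wrote 2B at 0x14 = c945
query mem[0x16]=0x63, mem[0x1d]=0x45, mem[0x1a]=0xe7, mem[0x15]=0x45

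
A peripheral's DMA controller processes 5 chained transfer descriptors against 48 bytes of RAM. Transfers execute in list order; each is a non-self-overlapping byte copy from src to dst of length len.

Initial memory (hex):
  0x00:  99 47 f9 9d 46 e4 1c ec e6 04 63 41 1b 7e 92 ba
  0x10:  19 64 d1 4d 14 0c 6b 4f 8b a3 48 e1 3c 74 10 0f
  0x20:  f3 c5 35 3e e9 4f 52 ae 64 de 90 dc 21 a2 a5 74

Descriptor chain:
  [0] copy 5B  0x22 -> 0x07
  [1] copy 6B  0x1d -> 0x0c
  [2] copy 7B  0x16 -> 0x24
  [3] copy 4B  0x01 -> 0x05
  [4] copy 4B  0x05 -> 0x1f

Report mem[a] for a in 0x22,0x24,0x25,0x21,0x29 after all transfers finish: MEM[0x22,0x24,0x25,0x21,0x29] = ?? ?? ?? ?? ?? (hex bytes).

  after D0: wrote 5B at 0x07 = 353ee94f52
  after D1: wrote 6B at 0x0c = 74100ff3c535
  after D2: wrote 7B at 0x24 = 6b4f8ba348e13c
  after D3: wrote 4B at 0x05 = 47f99d46
  after D4: wrote 4B at 0x1f = 47f99d46
query mem[0x22]=0x46, mem[0x24]=0x6b, mem[0x25]=0x4f, mem[0x21]=0x9d, mem[0x29]=0xe1

MEM[0x22,0x24,0x25,0x21,0x29] = 46 6b 4f 9d e1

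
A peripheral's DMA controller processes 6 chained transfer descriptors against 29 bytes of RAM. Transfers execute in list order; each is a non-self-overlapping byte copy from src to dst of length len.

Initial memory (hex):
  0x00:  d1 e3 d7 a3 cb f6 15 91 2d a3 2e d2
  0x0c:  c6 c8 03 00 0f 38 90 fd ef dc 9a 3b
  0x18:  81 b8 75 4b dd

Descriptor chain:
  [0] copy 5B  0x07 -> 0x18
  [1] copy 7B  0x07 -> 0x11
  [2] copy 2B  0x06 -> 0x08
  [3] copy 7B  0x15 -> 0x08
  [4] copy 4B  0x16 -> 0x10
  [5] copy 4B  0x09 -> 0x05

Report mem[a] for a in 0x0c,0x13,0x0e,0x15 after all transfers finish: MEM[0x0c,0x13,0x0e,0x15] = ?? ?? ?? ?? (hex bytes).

MEM[0x0c,0x13,0x0e,0x15] = 2d 2d 2e d2

  after D0: wrote 5B at 0x18 = 912da32ed2
  after D1: wrote 7B at 0x11 = 912da32ed2c6c8
  after D2: wrote 2B at 0x08 = 1591
  after D3: wrote 7B at 0x08 = d2c6c8912da32e
  after D4: wrote 4B at 0x10 = c6c8912d
  after D5: wrote 4B at 0x05 = c6c8912d
query mem[0x0c]=0x2d, mem[0x13]=0x2d, mem[0x0e]=0x2e, mem[0x15]=0xd2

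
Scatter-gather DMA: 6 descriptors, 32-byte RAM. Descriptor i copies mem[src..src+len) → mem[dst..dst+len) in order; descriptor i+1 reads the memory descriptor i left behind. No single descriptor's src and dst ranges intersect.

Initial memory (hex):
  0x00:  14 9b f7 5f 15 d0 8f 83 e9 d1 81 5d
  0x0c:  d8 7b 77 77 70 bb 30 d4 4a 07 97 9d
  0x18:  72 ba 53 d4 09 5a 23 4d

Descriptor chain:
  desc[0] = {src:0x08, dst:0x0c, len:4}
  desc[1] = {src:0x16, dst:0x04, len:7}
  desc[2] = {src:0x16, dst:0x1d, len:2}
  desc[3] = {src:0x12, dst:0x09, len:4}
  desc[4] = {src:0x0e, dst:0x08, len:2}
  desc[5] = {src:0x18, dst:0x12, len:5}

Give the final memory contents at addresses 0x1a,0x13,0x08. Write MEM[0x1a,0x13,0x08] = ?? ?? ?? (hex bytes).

MEM[0x1a,0x13,0x08] = 53 ba 81

#0 dst[0x0c+4] := {0xe9,0xd1,0x81,0x5d}
#1 dst[0x04+7] := {0x97,0x9d,0x72,0xba,0x53,0xd4,0x09}
#2 dst[0x1d+2] := {0x97,0x9d}
#3 dst[0x09+4] := {0x30,0xd4,0x4a,0x07}
#4 dst[0x08+2] := {0x81,0x5d}
#5 dst[0x12+5] := {0x72,0xba,0x53,0xd4,0x09}
query mem[0x1a]=0x53, mem[0x13]=0xba, mem[0x08]=0x81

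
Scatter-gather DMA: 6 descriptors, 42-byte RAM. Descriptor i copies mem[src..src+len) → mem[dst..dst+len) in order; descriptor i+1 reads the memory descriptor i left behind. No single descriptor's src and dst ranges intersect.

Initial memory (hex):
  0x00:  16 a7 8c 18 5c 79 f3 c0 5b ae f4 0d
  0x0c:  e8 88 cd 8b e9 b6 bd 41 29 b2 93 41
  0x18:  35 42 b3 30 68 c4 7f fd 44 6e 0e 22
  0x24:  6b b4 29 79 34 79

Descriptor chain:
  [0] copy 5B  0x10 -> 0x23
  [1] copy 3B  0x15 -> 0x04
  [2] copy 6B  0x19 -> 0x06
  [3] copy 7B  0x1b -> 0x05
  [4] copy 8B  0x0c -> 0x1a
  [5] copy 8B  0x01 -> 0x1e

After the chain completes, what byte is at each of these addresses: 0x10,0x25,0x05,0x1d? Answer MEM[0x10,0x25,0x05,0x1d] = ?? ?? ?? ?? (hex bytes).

MEM[0x10,0x25,0x05,0x1d] = e9 7f 30 8b

#0 dst[0x23+5] := {0xe9,0xb6,0xbd,0x41,0x29}
#1 dst[0x04+3] := {0xb2,0x93,0x41}
#2 dst[0x06+6] := {0x42,0xb3,0x30,0x68,0xc4,0x7f}
#3 dst[0x05+7] := {0x30,0x68,0xc4,0x7f,0xfd,0x44,0x6e}
#4 dst[0x1a+8] := {0xe8,0x88,0xcd,0x8b,0xe9,0xb6,0xbd,0x41}
#5 dst[0x1e+8] := {0xa7,0x8c,0x18,0xb2,0x30,0x68,0xc4,0x7f}
query mem[0x10]=0xe9, mem[0x25]=0x7f, mem[0x05]=0x30, mem[0x1d]=0x8b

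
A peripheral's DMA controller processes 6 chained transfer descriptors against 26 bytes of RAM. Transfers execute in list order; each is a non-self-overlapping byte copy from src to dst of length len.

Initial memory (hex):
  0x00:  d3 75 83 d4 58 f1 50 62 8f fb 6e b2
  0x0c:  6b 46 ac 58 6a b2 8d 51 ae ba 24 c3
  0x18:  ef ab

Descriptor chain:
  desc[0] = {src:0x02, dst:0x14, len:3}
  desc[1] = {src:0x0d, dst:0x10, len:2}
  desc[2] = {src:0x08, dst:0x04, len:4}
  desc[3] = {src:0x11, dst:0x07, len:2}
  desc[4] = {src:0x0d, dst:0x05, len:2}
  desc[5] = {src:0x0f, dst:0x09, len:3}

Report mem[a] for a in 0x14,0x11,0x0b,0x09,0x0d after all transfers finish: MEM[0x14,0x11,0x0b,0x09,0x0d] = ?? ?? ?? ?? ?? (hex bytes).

MEM[0x14,0x11,0x0b,0x09,0x0d] = 83 ac ac 58 46

  after D0: wrote 3B at 0x14 = 83d458
  after D1: wrote 2B at 0x10 = 46ac
  after D2: wrote 4B at 0x04 = 8ffb6eb2
  after D3: wrote 2B at 0x07 = ac8d
  after D4: wrote 2B at 0x05 = 46ac
  after D5: wrote 3B at 0x09 = 5846ac
query mem[0x14]=0x83, mem[0x11]=0xac, mem[0x0b]=0xac, mem[0x09]=0x58, mem[0x0d]=0x46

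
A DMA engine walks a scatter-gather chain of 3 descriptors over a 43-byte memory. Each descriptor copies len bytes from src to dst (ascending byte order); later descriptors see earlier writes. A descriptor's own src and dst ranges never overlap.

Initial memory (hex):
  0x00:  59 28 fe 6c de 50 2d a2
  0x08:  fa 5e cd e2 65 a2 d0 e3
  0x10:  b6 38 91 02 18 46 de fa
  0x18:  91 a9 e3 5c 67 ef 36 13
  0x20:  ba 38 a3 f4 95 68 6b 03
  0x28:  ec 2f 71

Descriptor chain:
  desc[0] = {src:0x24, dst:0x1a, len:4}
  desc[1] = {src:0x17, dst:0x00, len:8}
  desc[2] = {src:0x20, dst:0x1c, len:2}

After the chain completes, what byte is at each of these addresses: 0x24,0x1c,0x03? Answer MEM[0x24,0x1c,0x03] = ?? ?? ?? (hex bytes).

MEM[0x24,0x1c,0x03] = 95 ba 95

#0 dst[0x1a+4] := {0x95,0x68,0x6b,0x03}
#1 dst[0x00+8] := {0xfa,0x91,0xa9,0x95,0x68,0x6b,0x03,0x36}
#2 dst[0x1c+2] := {0xba,0x38}
query mem[0x24]=0x95, mem[0x1c]=0xba, mem[0x03]=0x95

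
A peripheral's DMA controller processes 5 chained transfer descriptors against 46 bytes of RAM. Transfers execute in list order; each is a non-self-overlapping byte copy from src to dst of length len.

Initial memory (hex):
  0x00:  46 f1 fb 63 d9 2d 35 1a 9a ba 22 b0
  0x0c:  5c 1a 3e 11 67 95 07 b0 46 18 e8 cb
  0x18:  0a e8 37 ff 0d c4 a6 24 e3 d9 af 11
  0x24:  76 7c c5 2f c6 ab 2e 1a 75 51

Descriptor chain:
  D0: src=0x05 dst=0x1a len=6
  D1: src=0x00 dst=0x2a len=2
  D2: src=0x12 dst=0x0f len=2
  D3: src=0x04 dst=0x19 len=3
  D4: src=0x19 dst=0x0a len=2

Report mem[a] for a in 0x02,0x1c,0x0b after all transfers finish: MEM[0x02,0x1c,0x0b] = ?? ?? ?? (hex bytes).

[0] 0x05->0x1a len=6 : 2d 35 1a 9a ba 22
[1] 0x00->0x2a len=2 : 46 f1
[2] 0x12->0x0f len=2 : 07 b0
[3] 0x04->0x19 len=3 : d9 2d 35
[4] 0x19->0x0a len=2 : d9 2d
query mem[0x02]=0xfb, mem[0x1c]=0x1a, mem[0x0b]=0x2d

MEM[0x02,0x1c,0x0b] = fb 1a 2d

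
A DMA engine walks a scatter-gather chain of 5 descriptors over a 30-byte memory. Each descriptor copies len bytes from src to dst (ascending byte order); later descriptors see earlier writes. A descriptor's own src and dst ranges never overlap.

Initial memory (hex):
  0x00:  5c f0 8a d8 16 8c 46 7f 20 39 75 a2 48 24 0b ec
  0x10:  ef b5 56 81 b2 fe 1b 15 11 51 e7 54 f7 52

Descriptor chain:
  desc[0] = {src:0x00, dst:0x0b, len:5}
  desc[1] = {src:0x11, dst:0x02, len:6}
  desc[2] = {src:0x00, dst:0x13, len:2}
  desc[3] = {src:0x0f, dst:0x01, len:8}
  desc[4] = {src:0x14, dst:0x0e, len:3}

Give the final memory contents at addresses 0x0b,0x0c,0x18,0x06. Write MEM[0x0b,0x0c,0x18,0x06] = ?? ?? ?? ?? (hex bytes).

MEM[0x0b,0x0c,0x18,0x06] = 5c f0 11 f0

[0] 0x00->0x0b len=5 : 5c f0 8a d8 16
[1] 0x11->0x02 len=6 : b5 56 81 b2 fe 1b
[2] 0x00->0x13 len=2 : 5c f0
[3] 0x0f->0x01 len=8 : 16 ef b5 56 5c f0 fe 1b
[4] 0x14->0x0e len=3 : f0 fe 1b
query mem[0x0b]=0x5c, mem[0x0c]=0xf0, mem[0x18]=0x11, mem[0x06]=0xf0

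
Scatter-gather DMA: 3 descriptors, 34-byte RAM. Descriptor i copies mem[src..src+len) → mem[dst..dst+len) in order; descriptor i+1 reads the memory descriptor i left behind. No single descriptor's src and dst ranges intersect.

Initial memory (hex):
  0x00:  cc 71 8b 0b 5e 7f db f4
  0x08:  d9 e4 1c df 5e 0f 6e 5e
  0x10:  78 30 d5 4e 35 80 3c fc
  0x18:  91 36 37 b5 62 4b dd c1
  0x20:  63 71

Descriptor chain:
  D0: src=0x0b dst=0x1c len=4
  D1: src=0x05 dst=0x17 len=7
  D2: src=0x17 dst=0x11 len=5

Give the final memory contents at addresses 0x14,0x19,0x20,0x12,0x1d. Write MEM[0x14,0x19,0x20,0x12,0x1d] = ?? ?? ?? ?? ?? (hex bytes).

  after D0: wrote 4B at 0x1c = df5e0f6e
  after D1: wrote 7B at 0x17 = 7fdbf4d9e41cdf
  after D2: wrote 5B at 0x11 = 7fdbf4d9e4
query mem[0x14]=0xd9, mem[0x19]=0xf4, mem[0x20]=0x63, mem[0x12]=0xdb, mem[0x1d]=0xdf

MEM[0x14,0x19,0x20,0x12,0x1d] = d9 f4 63 db df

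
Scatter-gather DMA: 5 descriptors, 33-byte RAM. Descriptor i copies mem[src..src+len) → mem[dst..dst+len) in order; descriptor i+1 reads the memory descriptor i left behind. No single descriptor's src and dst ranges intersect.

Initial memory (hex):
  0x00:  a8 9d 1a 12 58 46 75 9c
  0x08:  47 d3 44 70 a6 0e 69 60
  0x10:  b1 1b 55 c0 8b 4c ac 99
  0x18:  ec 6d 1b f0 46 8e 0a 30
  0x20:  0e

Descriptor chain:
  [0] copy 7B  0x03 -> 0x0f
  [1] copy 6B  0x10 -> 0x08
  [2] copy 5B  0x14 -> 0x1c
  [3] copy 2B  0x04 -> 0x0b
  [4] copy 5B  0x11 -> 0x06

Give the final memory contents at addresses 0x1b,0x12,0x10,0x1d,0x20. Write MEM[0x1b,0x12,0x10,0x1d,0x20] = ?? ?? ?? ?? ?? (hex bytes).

MEM[0x1b,0x12,0x10,0x1d,0x20] = f0 75 58 d3 ec

D0: mem[0x0f..0x15] <- [12 58 46 75 9c 47 d3]
D1: mem[0x08..0x0d] <- [58 46 75 9c 47 d3]
D2: mem[0x1c..0x20] <- [47 d3 ac 99 ec]
D3: mem[0x0b..0x0c] <- [58 46]
D4: mem[0x06..0x0a] <- [46 75 9c 47 d3]
query mem[0x1b]=0xf0, mem[0x12]=0x75, mem[0x10]=0x58, mem[0x1d]=0xd3, mem[0x20]=0xec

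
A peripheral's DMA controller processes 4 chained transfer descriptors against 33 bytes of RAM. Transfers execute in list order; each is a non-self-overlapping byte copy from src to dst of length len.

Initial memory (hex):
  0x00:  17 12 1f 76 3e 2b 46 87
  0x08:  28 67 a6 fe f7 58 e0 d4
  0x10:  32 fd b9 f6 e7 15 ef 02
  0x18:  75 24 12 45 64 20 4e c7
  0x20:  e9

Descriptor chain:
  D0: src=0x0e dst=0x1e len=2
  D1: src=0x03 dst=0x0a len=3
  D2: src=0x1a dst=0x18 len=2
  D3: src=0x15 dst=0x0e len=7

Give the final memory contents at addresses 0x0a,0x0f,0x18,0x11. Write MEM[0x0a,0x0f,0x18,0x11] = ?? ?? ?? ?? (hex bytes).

MEM[0x0a,0x0f,0x18,0x11] = 76 ef 12 12

  after D0: wrote 2B at 0x1e = e0d4
  after D1: wrote 3B at 0x0a = 763e2b
  after D2: wrote 2B at 0x18 = 1245
  after D3: wrote 7B at 0x0e = 15ef0212451245
query mem[0x0a]=0x76, mem[0x0f]=0xef, mem[0x18]=0x12, mem[0x11]=0x12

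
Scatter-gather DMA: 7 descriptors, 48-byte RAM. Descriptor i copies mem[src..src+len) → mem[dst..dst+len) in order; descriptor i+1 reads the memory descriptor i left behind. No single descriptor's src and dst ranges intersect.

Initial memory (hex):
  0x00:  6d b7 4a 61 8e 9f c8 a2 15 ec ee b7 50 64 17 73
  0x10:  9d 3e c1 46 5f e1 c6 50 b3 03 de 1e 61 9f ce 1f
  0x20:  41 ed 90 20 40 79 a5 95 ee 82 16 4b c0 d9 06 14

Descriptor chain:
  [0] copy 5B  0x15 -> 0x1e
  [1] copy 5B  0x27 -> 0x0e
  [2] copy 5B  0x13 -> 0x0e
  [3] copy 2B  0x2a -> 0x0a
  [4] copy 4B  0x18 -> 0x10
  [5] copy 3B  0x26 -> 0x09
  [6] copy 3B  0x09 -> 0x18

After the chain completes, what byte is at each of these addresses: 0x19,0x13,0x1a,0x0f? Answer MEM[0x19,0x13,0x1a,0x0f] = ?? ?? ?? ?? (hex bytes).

MEM[0x19,0x13,0x1a,0x0f] = 95 1e ee 5f

  after D0: wrote 5B at 0x1e = e1c650b303
  after D1: wrote 5B at 0x0e = 95ee82164b
  after D2: wrote 5B at 0x0e = 465fe1c650
  after D3: wrote 2B at 0x0a = 164b
  after D4: wrote 4B at 0x10 = b303de1e
  after D5: wrote 3B at 0x09 = a595ee
  after D6: wrote 3B at 0x18 = a595ee
query mem[0x19]=0x95, mem[0x13]=0x1e, mem[0x1a]=0xee, mem[0x0f]=0x5f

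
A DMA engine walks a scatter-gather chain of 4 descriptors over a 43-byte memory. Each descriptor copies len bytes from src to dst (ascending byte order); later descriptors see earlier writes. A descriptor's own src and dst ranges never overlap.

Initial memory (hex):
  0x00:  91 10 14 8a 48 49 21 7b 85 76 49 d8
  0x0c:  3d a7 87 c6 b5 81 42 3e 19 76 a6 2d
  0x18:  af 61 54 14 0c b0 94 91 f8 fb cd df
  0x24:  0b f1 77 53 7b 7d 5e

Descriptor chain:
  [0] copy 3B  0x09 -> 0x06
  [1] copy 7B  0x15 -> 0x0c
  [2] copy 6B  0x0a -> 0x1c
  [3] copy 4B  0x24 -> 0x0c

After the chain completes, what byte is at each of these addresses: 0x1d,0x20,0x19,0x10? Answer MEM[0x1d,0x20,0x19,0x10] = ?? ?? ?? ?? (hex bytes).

#0 dst[0x06+3] := {0x76,0x49,0xd8}
#1 dst[0x0c+7] := {0x76,0xa6,0x2d,0xaf,0x61,0x54,0x14}
#2 dst[0x1c+6] := {0x49,0xd8,0x76,0xa6,0x2d,0xaf}
#3 dst[0x0c+4] := {0x0b,0xf1,0x77,0x53}
query mem[0x1d]=0xd8, mem[0x20]=0x2d, mem[0x19]=0x61, mem[0x10]=0x61

MEM[0x1d,0x20,0x19,0x10] = d8 2d 61 61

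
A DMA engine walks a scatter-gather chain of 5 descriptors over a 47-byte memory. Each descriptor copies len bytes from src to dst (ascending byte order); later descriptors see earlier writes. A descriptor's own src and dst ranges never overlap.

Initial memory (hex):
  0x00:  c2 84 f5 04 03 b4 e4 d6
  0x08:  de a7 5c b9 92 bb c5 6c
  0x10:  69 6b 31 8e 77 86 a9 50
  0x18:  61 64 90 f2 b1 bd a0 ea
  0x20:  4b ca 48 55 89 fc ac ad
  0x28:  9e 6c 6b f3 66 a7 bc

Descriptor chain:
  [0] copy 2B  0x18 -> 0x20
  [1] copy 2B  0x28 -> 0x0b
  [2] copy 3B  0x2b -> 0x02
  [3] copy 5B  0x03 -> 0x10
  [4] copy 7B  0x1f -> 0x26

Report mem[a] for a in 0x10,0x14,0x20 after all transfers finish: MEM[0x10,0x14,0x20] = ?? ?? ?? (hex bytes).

MEM[0x10,0x14,0x20] = 66 d6 61

[0] 0x18->0x20 len=2 : 61 64
[1] 0x28->0x0b len=2 : 9e 6c
[2] 0x2b->0x02 len=3 : f3 66 a7
[3] 0x03->0x10 len=5 : 66 a7 b4 e4 d6
[4] 0x1f->0x26 len=7 : ea 61 64 48 55 89 fc
query mem[0x10]=0x66, mem[0x14]=0xd6, mem[0x20]=0x61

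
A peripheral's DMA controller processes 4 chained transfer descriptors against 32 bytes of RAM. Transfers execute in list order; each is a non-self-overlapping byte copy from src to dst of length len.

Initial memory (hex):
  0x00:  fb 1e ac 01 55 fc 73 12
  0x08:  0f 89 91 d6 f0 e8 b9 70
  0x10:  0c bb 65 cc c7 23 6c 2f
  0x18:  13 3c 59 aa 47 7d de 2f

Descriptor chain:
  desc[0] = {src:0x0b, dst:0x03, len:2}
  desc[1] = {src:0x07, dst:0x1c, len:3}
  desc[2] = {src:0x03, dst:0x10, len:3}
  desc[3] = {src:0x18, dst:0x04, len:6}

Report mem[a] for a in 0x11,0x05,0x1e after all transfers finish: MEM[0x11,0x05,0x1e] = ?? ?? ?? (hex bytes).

MEM[0x11,0x05,0x1e] = f0 3c 89

  after D0: wrote 2B at 0x03 = d6f0
  after D1: wrote 3B at 0x1c = 120f89
  after D2: wrote 3B at 0x10 = d6f0fc
  after D3: wrote 6B at 0x04 = 133c59aa120f
query mem[0x11]=0xf0, mem[0x05]=0x3c, mem[0x1e]=0x89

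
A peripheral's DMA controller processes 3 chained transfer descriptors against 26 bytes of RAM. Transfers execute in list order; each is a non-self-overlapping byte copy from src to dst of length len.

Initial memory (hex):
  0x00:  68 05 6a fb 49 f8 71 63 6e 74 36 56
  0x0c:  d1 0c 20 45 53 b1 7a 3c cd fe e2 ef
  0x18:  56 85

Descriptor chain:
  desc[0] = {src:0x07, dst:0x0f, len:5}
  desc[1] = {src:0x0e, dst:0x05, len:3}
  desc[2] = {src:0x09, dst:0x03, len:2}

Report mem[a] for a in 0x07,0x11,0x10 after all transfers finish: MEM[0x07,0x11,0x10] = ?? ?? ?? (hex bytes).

MEM[0x07,0x11,0x10] = 6e 74 6e

D0: mem[0x0f..0x13] <- [63 6e 74 36 56]
D1: mem[0x05..0x07] <- [20 63 6e]
D2: mem[0x03..0x04] <- [74 36]
query mem[0x07]=0x6e, mem[0x11]=0x74, mem[0x10]=0x6e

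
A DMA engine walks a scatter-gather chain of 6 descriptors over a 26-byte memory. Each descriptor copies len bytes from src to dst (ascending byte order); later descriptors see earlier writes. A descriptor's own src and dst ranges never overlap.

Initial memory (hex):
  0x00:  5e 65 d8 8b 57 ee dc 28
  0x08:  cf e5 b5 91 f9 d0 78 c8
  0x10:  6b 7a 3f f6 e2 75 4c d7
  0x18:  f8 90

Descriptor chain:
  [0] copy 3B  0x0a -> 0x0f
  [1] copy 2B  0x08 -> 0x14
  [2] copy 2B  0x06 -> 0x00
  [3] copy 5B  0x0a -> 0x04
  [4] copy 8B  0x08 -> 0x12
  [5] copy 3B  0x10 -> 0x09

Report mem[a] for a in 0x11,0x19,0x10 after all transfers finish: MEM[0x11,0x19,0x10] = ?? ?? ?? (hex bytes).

MEM[0x11,0x19,0x10] = f9 b5 91

D0: mem[0x0f..0x11] <- [b5 91 f9]
D1: mem[0x14..0x15] <- [cf e5]
D2: mem[0x00..0x01] <- [dc 28]
D3: mem[0x04..0x08] <- [b5 91 f9 d0 78]
D4: mem[0x12..0x19] <- [78 e5 b5 91 f9 d0 78 b5]
D5: mem[0x09..0x0b] <- [91 f9 78]
query mem[0x11]=0xf9, mem[0x19]=0xb5, mem[0x10]=0x91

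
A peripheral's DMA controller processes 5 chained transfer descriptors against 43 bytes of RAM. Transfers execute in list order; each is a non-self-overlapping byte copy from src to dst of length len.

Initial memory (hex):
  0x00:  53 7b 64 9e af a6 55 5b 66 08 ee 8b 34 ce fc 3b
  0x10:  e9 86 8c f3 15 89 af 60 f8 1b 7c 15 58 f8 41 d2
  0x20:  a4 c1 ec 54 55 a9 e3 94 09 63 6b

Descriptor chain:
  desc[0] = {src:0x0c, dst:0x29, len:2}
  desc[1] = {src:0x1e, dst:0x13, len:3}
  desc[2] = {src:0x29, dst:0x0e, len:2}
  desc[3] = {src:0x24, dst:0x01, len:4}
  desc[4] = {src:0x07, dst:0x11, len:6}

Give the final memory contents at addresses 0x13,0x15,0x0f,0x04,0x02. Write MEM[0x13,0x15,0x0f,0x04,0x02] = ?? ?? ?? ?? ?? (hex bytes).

MEM[0x13,0x15,0x0f,0x04,0x02] = 08 8b ce 94 a9

#0 dst[0x29+2] := {0x34,0xce}
#1 dst[0x13+3] := {0x41,0xd2,0xa4}
#2 dst[0x0e+2] := {0x34,0xce}
#3 dst[0x01+4] := {0x55,0xa9,0xe3,0x94}
#4 dst[0x11+6] := {0x5b,0x66,0x08,0xee,0x8b,0x34}
query mem[0x13]=0x08, mem[0x15]=0x8b, mem[0x0f]=0xce, mem[0x04]=0x94, mem[0x02]=0xa9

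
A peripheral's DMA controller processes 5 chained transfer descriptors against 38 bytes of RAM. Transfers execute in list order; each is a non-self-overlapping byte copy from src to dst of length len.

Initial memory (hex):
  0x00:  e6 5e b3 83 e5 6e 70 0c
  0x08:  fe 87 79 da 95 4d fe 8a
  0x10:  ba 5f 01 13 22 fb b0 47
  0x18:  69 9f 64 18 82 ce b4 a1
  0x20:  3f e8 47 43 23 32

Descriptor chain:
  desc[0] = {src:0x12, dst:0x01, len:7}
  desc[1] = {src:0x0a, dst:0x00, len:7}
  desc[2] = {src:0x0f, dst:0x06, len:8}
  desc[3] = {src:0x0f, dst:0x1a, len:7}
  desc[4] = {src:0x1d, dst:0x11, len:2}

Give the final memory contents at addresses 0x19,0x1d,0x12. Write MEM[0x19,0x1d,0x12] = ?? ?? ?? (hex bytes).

MEM[0x19,0x1d,0x12] = 9f 01 13

#0 dst[0x01+7] := {0x01,0x13,0x22,0xfb,0xb0,0x47,0x69}
#1 dst[0x00+7] := {0x79,0xda,0x95,0x4d,0xfe,0x8a,0xba}
#2 dst[0x06+8] := {0x8a,0xba,0x5f,0x01,0x13,0x22,0xfb,0xb0}
#3 dst[0x1a+7] := {0x8a,0xba,0x5f,0x01,0x13,0x22,0xfb}
#4 dst[0x11+2] := {0x01,0x13}
query mem[0x19]=0x9f, mem[0x1d]=0x01, mem[0x12]=0x13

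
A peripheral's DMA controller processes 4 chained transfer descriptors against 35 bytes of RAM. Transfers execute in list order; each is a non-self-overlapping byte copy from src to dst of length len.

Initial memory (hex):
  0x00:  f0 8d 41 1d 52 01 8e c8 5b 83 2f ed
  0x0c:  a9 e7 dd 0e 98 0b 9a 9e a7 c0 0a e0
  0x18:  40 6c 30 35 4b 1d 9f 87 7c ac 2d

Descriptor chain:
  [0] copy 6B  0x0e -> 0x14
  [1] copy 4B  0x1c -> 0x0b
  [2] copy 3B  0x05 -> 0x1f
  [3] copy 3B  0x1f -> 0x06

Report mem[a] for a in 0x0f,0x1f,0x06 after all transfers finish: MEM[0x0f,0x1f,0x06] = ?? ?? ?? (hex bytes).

MEM[0x0f,0x1f,0x06] = 0e 01 01

  after D0: wrote 6B at 0x14 = dd0e980b9a9e
  after D1: wrote 4B at 0x0b = 4b1d9f87
  after D2: wrote 3B at 0x1f = 018ec8
  after D3: wrote 3B at 0x06 = 018ec8
query mem[0x0f]=0x0e, mem[0x1f]=0x01, mem[0x06]=0x01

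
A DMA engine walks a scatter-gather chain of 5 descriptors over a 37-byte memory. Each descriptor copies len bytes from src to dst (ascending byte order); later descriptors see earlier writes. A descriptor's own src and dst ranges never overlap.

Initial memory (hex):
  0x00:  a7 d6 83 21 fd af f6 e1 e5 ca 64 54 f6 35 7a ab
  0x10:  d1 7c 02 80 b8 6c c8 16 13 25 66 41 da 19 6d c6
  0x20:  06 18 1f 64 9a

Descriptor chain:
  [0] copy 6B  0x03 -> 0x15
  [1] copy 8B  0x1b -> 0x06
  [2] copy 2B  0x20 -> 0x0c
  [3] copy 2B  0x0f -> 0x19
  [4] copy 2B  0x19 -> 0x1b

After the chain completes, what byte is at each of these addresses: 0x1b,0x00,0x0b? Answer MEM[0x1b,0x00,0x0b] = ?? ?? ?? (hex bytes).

#0 dst[0x15+6] := {0x21,0xfd,0xaf,0xf6,0xe1,0xe5}
#1 dst[0x06+8] := {0x41,0xda,0x19,0x6d,0xc6,0x06,0x18,0x1f}
#2 dst[0x0c+2] := {0x06,0x18}
#3 dst[0x19+2] := {0xab,0xd1}
#4 dst[0x1b+2] := {0xab,0xd1}
query mem[0x1b]=0xab, mem[0x00]=0xa7, mem[0x0b]=0x06

MEM[0x1b,0x00,0x0b] = ab a7 06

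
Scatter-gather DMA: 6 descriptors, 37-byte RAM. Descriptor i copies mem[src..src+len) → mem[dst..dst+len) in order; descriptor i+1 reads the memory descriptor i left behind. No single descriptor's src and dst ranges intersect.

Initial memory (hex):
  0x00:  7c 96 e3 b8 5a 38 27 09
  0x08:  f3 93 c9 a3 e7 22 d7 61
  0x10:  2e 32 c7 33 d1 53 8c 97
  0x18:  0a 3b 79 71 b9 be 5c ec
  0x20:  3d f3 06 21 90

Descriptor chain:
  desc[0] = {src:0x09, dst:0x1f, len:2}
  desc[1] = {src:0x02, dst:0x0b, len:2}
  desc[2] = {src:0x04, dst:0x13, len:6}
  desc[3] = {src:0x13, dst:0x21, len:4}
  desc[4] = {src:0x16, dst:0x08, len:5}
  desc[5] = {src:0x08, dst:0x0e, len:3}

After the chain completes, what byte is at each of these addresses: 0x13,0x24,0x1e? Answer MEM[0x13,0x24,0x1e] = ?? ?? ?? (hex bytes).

MEM[0x13,0x24,0x1e] = 5a 09 5c

D0: mem[0x1f..0x20] <- [93 c9]
D1: mem[0x0b..0x0c] <- [e3 b8]
D2: mem[0x13..0x18] <- [5a 38 27 09 f3 93]
D3: mem[0x21..0x24] <- [5a 38 27 09]
D4: mem[0x08..0x0c] <- [09 f3 93 3b 79]
D5: mem[0x0e..0x10] <- [09 f3 93]
query mem[0x13]=0x5a, mem[0x24]=0x09, mem[0x1e]=0x5c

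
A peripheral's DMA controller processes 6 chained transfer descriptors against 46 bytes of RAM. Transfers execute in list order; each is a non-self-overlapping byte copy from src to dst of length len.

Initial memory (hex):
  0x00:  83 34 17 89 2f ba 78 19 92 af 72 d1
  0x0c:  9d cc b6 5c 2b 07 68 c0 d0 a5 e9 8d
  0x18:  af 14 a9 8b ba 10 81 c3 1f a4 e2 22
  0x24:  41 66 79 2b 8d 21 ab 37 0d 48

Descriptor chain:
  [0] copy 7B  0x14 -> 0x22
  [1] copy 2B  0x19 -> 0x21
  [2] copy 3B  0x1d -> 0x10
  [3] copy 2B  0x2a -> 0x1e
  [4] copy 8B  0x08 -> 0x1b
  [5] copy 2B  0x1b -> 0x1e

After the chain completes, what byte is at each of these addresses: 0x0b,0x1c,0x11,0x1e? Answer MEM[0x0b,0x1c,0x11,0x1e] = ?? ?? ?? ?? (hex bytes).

D0: mem[0x22..0x28] <- [d0 a5 e9 8d af 14 a9]
D1: mem[0x21..0x22] <- [14 a9]
D2: mem[0x10..0x12] <- [10 81 c3]
D3: mem[0x1e..0x1f] <- [ab 37]
D4: mem[0x1b..0x22] <- [92 af 72 d1 9d cc b6 5c]
D5: mem[0x1e..0x1f] <- [92 af]
query mem[0x0b]=0xd1, mem[0x1c]=0xaf, mem[0x11]=0x81, mem[0x1e]=0x92

MEM[0x0b,0x1c,0x11,0x1e] = d1 af 81 92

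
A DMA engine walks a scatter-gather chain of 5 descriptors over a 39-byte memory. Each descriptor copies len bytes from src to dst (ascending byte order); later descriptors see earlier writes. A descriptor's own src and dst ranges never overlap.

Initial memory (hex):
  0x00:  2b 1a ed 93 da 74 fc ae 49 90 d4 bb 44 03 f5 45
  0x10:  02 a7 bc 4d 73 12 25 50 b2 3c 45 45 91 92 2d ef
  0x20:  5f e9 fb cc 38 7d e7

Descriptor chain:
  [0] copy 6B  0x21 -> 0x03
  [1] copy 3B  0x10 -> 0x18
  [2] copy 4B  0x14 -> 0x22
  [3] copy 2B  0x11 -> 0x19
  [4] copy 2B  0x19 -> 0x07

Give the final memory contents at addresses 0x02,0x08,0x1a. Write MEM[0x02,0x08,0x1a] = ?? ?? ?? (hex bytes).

MEM[0x02,0x08,0x1a] = ed bc bc

  after D0: wrote 6B at 0x03 = e9fbcc387de7
  after D1: wrote 3B at 0x18 = 02a7bc
  after D2: wrote 4B at 0x22 = 73122550
  after D3: wrote 2B at 0x19 = a7bc
  after D4: wrote 2B at 0x07 = a7bc
query mem[0x02]=0xed, mem[0x08]=0xbc, mem[0x1a]=0xbc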